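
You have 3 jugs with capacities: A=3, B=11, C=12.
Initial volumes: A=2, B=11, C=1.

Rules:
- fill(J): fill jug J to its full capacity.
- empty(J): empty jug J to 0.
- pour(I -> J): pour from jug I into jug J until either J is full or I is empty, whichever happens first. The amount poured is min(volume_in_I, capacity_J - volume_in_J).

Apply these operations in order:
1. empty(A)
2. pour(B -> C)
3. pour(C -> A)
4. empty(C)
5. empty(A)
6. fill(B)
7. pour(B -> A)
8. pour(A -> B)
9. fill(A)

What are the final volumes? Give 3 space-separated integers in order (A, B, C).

Answer: 3 11 0

Derivation:
Step 1: empty(A) -> (A=0 B=11 C=1)
Step 2: pour(B -> C) -> (A=0 B=0 C=12)
Step 3: pour(C -> A) -> (A=3 B=0 C=9)
Step 4: empty(C) -> (A=3 B=0 C=0)
Step 5: empty(A) -> (A=0 B=0 C=0)
Step 6: fill(B) -> (A=0 B=11 C=0)
Step 7: pour(B -> A) -> (A=3 B=8 C=0)
Step 8: pour(A -> B) -> (A=0 B=11 C=0)
Step 9: fill(A) -> (A=3 B=11 C=0)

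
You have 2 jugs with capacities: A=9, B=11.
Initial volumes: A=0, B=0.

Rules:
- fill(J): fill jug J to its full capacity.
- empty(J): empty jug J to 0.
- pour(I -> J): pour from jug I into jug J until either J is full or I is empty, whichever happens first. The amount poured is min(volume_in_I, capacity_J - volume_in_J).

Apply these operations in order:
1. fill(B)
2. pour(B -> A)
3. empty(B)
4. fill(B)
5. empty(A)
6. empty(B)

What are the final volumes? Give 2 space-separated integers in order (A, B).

Answer: 0 0

Derivation:
Step 1: fill(B) -> (A=0 B=11)
Step 2: pour(B -> A) -> (A=9 B=2)
Step 3: empty(B) -> (A=9 B=0)
Step 4: fill(B) -> (A=9 B=11)
Step 5: empty(A) -> (A=0 B=11)
Step 6: empty(B) -> (A=0 B=0)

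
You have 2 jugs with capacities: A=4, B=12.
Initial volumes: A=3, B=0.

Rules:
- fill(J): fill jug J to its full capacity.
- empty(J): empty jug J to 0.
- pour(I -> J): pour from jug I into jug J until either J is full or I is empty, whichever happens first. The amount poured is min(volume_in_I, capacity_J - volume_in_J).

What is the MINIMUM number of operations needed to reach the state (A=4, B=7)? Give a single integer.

BFS from (A=3, B=0). One shortest path:
  1. fill(B) -> (A=3 B=12)
  2. pour(B -> A) -> (A=4 B=11)
  3. empty(A) -> (A=0 B=11)
  4. pour(B -> A) -> (A=4 B=7)
Reached target in 4 moves.

Answer: 4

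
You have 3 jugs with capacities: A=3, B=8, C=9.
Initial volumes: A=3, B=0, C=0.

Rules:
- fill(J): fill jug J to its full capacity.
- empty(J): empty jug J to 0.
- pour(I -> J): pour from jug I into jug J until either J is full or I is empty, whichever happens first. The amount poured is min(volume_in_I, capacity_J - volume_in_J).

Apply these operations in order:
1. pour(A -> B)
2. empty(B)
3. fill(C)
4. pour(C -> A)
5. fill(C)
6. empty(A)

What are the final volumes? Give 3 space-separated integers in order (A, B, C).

Step 1: pour(A -> B) -> (A=0 B=3 C=0)
Step 2: empty(B) -> (A=0 B=0 C=0)
Step 3: fill(C) -> (A=0 B=0 C=9)
Step 4: pour(C -> A) -> (A=3 B=0 C=6)
Step 5: fill(C) -> (A=3 B=0 C=9)
Step 6: empty(A) -> (A=0 B=0 C=9)

Answer: 0 0 9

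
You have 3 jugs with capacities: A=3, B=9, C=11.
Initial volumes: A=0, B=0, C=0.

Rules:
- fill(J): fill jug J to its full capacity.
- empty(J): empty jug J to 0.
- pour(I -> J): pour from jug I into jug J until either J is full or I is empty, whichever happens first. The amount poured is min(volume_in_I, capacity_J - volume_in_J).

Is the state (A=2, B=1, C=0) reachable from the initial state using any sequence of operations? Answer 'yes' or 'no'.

BFS from (A=0, B=0, C=0):
  1. fill(A) -> (A=3 B=0 C=0)
  2. fill(B) -> (A=3 B=9 C=0)
  3. pour(B -> C) -> (A=3 B=0 C=9)
  4. pour(A -> C) -> (A=1 B=0 C=11)
  5. pour(C -> B) -> (A=1 B=9 C=2)
  6. empty(B) -> (A=1 B=0 C=2)
  7. pour(A -> B) -> (A=0 B=1 C=2)
  8. pour(C -> A) -> (A=2 B=1 C=0)
Target reached → yes.

Answer: yes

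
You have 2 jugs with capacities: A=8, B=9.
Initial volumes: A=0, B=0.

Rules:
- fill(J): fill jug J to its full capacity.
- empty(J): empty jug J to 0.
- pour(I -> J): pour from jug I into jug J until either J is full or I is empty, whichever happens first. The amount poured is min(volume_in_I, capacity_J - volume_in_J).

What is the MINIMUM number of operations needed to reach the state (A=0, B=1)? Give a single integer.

Answer: 3

Derivation:
BFS from (A=0, B=0). One shortest path:
  1. fill(B) -> (A=0 B=9)
  2. pour(B -> A) -> (A=8 B=1)
  3. empty(A) -> (A=0 B=1)
Reached target in 3 moves.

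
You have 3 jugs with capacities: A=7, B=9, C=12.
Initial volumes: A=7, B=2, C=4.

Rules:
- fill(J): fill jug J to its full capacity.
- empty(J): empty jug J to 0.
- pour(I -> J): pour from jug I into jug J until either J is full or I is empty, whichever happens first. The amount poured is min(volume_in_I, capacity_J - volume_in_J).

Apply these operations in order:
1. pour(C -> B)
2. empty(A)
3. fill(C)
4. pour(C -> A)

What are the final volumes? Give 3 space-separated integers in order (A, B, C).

Answer: 7 6 5

Derivation:
Step 1: pour(C -> B) -> (A=7 B=6 C=0)
Step 2: empty(A) -> (A=0 B=6 C=0)
Step 3: fill(C) -> (A=0 B=6 C=12)
Step 4: pour(C -> A) -> (A=7 B=6 C=5)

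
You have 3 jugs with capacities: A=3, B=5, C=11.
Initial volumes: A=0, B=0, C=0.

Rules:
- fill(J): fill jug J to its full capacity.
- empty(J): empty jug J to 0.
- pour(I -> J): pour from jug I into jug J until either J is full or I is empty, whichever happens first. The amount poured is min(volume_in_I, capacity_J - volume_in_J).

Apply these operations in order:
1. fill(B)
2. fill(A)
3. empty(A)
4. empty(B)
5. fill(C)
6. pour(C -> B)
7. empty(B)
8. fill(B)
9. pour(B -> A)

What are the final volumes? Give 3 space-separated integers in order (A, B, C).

Answer: 3 2 6

Derivation:
Step 1: fill(B) -> (A=0 B=5 C=0)
Step 2: fill(A) -> (A=3 B=5 C=0)
Step 3: empty(A) -> (A=0 B=5 C=0)
Step 4: empty(B) -> (A=0 B=0 C=0)
Step 5: fill(C) -> (A=0 B=0 C=11)
Step 6: pour(C -> B) -> (A=0 B=5 C=6)
Step 7: empty(B) -> (A=0 B=0 C=6)
Step 8: fill(B) -> (A=0 B=5 C=6)
Step 9: pour(B -> A) -> (A=3 B=2 C=6)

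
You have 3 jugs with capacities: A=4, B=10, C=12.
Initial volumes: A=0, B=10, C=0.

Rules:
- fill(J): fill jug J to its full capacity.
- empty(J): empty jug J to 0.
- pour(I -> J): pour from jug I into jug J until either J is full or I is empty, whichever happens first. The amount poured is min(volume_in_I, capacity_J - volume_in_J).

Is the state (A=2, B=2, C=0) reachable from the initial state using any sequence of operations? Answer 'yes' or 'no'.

Answer: yes

Derivation:
BFS from (A=0, B=10, C=0):
  1. fill(A) -> (A=4 B=10 C=0)
  2. pour(B -> C) -> (A=4 B=0 C=10)
  3. pour(A -> C) -> (A=2 B=0 C=12)
  4. pour(C -> B) -> (A=2 B=10 C=2)
  5. empty(B) -> (A=2 B=0 C=2)
  6. pour(C -> B) -> (A=2 B=2 C=0)
Target reached → yes.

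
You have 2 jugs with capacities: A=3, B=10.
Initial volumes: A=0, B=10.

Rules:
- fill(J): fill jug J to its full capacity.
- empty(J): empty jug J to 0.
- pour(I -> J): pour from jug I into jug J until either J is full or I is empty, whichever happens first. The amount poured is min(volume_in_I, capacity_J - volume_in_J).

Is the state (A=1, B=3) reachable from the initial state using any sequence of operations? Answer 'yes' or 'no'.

BFS explored all 26 reachable states.
Reachable set includes: (0,0), (0,1), (0,2), (0,3), (0,4), (0,5), (0,6), (0,7), (0,8), (0,9), (0,10), (1,0) ...
Target (A=1, B=3) not in reachable set → no.

Answer: no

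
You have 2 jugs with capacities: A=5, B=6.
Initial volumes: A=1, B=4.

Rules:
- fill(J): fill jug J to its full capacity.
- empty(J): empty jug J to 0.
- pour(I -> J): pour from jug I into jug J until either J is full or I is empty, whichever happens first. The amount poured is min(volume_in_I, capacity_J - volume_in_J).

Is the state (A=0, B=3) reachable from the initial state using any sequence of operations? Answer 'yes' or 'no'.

BFS from (A=1, B=4):
  1. fill(A) -> (A=5 B=4)
  2. pour(A -> B) -> (A=3 B=6)
  3. empty(B) -> (A=3 B=0)
  4. pour(A -> B) -> (A=0 B=3)
Target reached → yes.

Answer: yes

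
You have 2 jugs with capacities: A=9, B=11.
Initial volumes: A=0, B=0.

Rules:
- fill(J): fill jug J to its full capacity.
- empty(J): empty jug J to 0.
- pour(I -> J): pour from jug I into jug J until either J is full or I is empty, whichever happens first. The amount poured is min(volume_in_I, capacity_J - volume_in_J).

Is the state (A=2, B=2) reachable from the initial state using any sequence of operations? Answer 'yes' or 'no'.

BFS explored all 40 reachable states.
Reachable set includes: (0,0), (0,1), (0,2), (0,3), (0,4), (0,5), (0,6), (0,7), (0,8), (0,9), (0,10), (0,11) ...
Target (A=2, B=2) not in reachable set → no.

Answer: no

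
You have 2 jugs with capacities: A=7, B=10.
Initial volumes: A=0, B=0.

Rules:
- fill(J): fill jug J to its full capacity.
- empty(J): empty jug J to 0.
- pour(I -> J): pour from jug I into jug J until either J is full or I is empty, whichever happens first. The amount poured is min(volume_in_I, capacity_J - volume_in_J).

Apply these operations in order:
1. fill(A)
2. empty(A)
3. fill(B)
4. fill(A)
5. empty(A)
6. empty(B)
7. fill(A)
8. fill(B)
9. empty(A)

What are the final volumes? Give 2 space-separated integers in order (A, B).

Answer: 0 10

Derivation:
Step 1: fill(A) -> (A=7 B=0)
Step 2: empty(A) -> (A=0 B=0)
Step 3: fill(B) -> (A=0 B=10)
Step 4: fill(A) -> (A=7 B=10)
Step 5: empty(A) -> (A=0 B=10)
Step 6: empty(B) -> (A=0 B=0)
Step 7: fill(A) -> (A=7 B=0)
Step 8: fill(B) -> (A=7 B=10)
Step 9: empty(A) -> (A=0 B=10)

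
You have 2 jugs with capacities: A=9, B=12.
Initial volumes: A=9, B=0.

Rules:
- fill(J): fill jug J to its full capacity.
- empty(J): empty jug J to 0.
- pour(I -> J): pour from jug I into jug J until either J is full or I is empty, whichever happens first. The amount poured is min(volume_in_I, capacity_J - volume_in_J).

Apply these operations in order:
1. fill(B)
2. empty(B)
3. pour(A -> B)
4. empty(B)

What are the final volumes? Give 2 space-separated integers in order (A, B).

Answer: 0 0

Derivation:
Step 1: fill(B) -> (A=9 B=12)
Step 2: empty(B) -> (A=9 B=0)
Step 3: pour(A -> B) -> (A=0 B=9)
Step 4: empty(B) -> (A=0 B=0)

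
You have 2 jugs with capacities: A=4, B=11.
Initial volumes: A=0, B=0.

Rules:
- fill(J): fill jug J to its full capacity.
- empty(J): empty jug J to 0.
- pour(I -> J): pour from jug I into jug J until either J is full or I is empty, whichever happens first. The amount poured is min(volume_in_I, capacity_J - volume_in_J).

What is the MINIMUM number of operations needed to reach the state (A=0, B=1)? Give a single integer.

BFS from (A=0, B=0). One shortest path:
  1. fill(A) -> (A=4 B=0)
  2. pour(A -> B) -> (A=0 B=4)
  3. fill(A) -> (A=4 B=4)
  4. pour(A -> B) -> (A=0 B=8)
  5. fill(A) -> (A=4 B=8)
  6. pour(A -> B) -> (A=1 B=11)
  7. empty(B) -> (A=1 B=0)
  8. pour(A -> B) -> (A=0 B=1)
Reached target in 8 moves.

Answer: 8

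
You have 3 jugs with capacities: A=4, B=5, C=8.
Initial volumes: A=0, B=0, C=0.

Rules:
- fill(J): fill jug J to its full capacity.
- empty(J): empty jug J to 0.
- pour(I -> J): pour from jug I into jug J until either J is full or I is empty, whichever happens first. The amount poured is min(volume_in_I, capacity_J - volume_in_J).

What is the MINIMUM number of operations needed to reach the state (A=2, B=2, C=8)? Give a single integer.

BFS from (A=0, B=0, C=0). One shortest path:
  1. fill(C) -> (A=0 B=0 C=8)
  2. pour(C -> B) -> (A=0 B=5 C=3)
  3. pour(C -> A) -> (A=3 B=5 C=0)
  4. pour(B -> C) -> (A=3 B=0 C=5)
  5. pour(A -> B) -> (A=0 B=3 C=5)
  6. fill(A) -> (A=4 B=3 C=5)
  7. pour(A -> B) -> (A=2 B=5 C=5)
  8. pour(B -> C) -> (A=2 B=2 C=8)
Reached target in 8 moves.

Answer: 8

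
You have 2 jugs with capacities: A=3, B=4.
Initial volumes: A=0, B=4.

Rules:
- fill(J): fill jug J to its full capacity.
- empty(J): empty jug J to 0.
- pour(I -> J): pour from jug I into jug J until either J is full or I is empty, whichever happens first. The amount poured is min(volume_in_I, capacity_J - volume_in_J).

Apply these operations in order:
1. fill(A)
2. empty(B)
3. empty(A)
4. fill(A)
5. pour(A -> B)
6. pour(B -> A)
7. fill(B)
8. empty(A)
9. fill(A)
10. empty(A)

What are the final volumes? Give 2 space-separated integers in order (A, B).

Answer: 0 4

Derivation:
Step 1: fill(A) -> (A=3 B=4)
Step 2: empty(B) -> (A=3 B=0)
Step 3: empty(A) -> (A=0 B=0)
Step 4: fill(A) -> (A=3 B=0)
Step 5: pour(A -> B) -> (A=0 B=3)
Step 6: pour(B -> A) -> (A=3 B=0)
Step 7: fill(B) -> (A=3 B=4)
Step 8: empty(A) -> (A=0 B=4)
Step 9: fill(A) -> (A=3 B=4)
Step 10: empty(A) -> (A=0 B=4)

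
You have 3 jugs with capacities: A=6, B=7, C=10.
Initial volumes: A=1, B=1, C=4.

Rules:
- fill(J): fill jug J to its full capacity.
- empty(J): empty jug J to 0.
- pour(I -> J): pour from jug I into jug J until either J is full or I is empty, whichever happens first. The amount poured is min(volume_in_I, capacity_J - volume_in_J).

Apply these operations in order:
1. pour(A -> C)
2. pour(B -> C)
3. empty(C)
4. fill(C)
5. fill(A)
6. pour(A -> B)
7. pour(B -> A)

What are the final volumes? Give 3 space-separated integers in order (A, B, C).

Answer: 6 0 10

Derivation:
Step 1: pour(A -> C) -> (A=0 B=1 C=5)
Step 2: pour(B -> C) -> (A=0 B=0 C=6)
Step 3: empty(C) -> (A=0 B=0 C=0)
Step 4: fill(C) -> (A=0 B=0 C=10)
Step 5: fill(A) -> (A=6 B=0 C=10)
Step 6: pour(A -> B) -> (A=0 B=6 C=10)
Step 7: pour(B -> A) -> (A=6 B=0 C=10)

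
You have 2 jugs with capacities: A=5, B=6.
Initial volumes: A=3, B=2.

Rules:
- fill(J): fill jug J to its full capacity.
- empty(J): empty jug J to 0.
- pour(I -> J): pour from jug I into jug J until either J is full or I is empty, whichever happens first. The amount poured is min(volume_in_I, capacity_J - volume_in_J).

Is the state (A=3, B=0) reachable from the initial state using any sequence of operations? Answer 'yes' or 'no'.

BFS from (A=3, B=2):
  1. empty(B) -> (A=3 B=0)
Target reached → yes.

Answer: yes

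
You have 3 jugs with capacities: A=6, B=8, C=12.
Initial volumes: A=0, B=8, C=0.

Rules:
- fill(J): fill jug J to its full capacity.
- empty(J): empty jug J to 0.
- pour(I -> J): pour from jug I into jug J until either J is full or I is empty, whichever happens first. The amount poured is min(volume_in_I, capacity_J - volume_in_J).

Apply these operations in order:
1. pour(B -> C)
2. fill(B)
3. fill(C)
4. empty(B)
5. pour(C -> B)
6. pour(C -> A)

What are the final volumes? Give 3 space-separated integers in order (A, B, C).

Answer: 4 8 0

Derivation:
Step 1: pour(B -> C) -> (A=0 B=0 C=8)
Step 2: fill(B) -> (A=0 B=8 C=8)
Step 3: fill(C) -> (A=0 B=8 C=12)
Step 4: empty(B) -> (A=0 B=0 C=12)
Step 5: pour(C -> B) -> (A=0 B=8 C=4)
Step 6: pour(C -> A) -> (A=4 B=8 C=0)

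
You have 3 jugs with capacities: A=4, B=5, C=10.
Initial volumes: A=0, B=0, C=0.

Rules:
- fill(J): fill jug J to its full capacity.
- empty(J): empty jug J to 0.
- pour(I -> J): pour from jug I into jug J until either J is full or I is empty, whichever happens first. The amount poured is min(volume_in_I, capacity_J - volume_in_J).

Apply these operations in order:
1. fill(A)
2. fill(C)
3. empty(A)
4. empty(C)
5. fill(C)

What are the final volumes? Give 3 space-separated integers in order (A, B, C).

Answer: 0 0 10

Derivation:
Step 1: fill(A) -> (A=4 B=0 C=0)
Step 2: fill(C) -> (A=4 B=0 C=10)
Step 3: empty(A) -> (A=0 B=0 C=10)
Step 4: empty(C) -> (A=0 B=0 C=0)
Step 5: fill(C) -> (A=0 B=0 C=10)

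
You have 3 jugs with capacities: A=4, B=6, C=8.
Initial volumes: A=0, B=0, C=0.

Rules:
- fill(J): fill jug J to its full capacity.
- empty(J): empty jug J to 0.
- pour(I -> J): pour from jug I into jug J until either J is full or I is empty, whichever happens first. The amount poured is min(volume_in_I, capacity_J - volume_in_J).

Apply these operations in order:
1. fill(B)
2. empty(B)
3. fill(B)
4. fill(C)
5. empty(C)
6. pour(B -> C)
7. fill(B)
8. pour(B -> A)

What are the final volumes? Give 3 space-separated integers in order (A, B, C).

Step 1: fill(B) -> (A=0 B=6 C=0)
Step 2: empty(B) -> (A=0 B=0 C=0)
Step 3: fill(B) -> (A=0 B=6 C=0)
Step 4: fill(C) -> (A=0 B=6 C=8)
Step 5: empty(C) -> (A=0 B=6 C=0)
Step 6: pour(B -> C) -> (A=0 B=0 C=6)
Step 7: fill(B) -> (A=0 B=6 C=6)
Step 8: pour(B -> A) -> (A=4 B=2 C=6)

Answer: 4 2 6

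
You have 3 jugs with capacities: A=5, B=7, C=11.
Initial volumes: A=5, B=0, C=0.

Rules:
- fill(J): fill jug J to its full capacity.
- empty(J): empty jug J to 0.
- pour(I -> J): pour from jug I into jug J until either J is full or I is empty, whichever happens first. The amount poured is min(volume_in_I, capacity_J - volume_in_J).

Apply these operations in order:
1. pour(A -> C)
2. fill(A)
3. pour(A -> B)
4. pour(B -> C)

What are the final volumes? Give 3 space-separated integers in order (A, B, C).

Step 1: pour(A -> C) -> (A=0 B=0 C=5)
Step 2: fill(A) -> (A=5 B=0 C=5)
Step 3: pour(A -> B) -> (A=0 B=5 C=5)
Step 4: pour(B -> C) -> (A=0 B=0 C=10)

Answer: 0 0 10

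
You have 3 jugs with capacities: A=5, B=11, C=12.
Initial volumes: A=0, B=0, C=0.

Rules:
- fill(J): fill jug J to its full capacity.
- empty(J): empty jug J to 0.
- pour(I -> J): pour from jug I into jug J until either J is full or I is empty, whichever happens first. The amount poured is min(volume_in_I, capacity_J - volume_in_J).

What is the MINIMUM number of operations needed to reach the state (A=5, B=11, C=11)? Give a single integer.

BFS from (A=0, B=0, C=0). One shortest path:
  1. fill(A) -> (A=5 B=0 C=0)
  2. fill(B) -> (A=5 B=11 C=0)
  3. pour(B -> C) -> (A=5 B=0 C=11)
  4. fill(B) -> (A=5 B=11 C=11)
Reached target in 4 moves.

Answer: 4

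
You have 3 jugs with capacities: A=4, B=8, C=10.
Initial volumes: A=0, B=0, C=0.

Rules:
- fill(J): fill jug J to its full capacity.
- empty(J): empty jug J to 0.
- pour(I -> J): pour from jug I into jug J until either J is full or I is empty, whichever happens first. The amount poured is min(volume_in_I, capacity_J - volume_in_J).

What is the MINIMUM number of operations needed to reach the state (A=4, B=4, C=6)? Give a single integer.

BFS from (A=0, B=0, C=0). One shortest path:
  1. fill(A) -> (A=4 B=0 C=0)
  2. fill(C) -> (A=4 B=0 C=10)
  3. pour(A -> B) -> (A=0 B=4 C=10)
  4. pour(C -> A) -> (A=4 B=4 C=6)
Reached target in 4 moves.

Answer: 4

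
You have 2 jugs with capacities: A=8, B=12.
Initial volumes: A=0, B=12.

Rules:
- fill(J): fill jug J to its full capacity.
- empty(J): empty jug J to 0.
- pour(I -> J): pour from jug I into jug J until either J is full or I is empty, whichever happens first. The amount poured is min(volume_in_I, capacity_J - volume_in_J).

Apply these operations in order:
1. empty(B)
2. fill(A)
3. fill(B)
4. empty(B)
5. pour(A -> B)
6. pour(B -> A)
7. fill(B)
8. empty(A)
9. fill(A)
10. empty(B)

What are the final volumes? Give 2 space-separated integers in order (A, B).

Step 1: empty(B) -> (A=0 B=0)
Step 2: fill(A) -> (A=8 B=0)
Step 3: fill(B) -> (A=8 B=12)
Step 4: empty(B) -> (A=8 B=0)
Step 5: pour(A -> B) -> (A=0 B=8)
Step 6: pour(B -> A) -> (A=8 B=0)
Step 7: fill(B) -> (A=8 B=12)
Step 8: empty(A) -> (A=0 B=12)
Step 9: fill(A) -> (A=8 B=12)
Step 10: empty(B) -> (A=8 B=0)

Answer: 8 0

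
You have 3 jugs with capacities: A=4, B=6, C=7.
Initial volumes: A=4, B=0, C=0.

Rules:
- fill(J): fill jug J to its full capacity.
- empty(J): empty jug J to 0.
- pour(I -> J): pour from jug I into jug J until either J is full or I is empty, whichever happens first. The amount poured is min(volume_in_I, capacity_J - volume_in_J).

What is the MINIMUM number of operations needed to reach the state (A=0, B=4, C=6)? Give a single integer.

Answer: 3

Derivation:
BFS from (A=4, B=0, C=0). One shortest path:
  1. fill(B) -> (A=4 B=6 C=0)
  2. pour(B -> C) -> (A=4 B=0 C=6)
  3. pour(A -> B) -> (A=0 B=4 C=6)
Reached target in 3 moves.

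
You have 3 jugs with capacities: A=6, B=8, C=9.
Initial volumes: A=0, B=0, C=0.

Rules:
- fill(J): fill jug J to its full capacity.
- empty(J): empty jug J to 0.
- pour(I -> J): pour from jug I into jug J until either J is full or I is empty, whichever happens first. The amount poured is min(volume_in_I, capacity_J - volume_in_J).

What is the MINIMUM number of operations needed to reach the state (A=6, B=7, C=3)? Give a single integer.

BFS from (A=0, B=0, C=0). One shortest path:
  1. fill(B) -> (A=0 B=8 C=0)
  2. pour(B -> C) -> (A=0 B=0 C=8)
  3. fill(B) -> (A=0 B=8 C=8)
  4. pour(B -> C) -> (A=0 B=7 C=9)
  5. pour(C -> A) -> (A=6 B=7 C=3)
Reached target in 5 moves.

Answer: 5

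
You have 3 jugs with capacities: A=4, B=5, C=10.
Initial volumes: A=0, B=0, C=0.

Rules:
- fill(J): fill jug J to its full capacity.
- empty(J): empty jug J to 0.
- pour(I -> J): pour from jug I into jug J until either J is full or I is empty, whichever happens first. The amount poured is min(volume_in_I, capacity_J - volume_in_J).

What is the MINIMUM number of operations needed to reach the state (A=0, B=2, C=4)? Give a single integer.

Answer: 6

Derivation:
BFS from (A=0, B=0, C=0). One shortest path:
  1. fill(C) -> (A=0 B=0 C=10)
  2. pour(C -> A) -> (A=4 B=0 C=6)
  3. empty(A) -> (A=0 B=0 C=6)
  4. pour(C -> A) -> (A=4 B=0 C=2)
  5. pour(C -> B) -> (A=4 B=2 C=0)
  6. pour(A -> C) -> (A=0 B=2 C=4)
Reached target in 6 moves.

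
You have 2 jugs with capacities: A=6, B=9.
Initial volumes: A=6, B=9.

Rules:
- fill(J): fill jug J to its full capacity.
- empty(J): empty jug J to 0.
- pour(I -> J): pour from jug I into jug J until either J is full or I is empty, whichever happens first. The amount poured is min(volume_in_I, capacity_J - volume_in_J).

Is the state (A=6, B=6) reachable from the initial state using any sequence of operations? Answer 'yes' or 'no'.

BFS from (A=6, B=9):
  1. empty(B) -> (A=6 B=0)
  2. pour(A -> B) -> (A=0 B=6)
  3. fill(A) -> (A=6 B=6)
Target reached → yes.

Answer: yes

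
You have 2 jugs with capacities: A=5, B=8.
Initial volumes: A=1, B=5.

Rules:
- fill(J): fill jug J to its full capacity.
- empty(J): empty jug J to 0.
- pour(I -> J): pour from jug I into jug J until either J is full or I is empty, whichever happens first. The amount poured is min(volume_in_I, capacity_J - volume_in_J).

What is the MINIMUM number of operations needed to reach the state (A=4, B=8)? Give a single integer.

Answer: 5

Derivation:
BFS from (A=1, B=5). One shortest path:
  1. fill(B) -> (A=1 B=8)
  2. pour(B -> A) -> (A=5 B=4)
  3. empty(A) -> (A=0 B=4)
  4. pour(B -> A) -> (A=4 B=0)
  5. fill(B) -> (A=4 B=8)
Reached target in 5 moves.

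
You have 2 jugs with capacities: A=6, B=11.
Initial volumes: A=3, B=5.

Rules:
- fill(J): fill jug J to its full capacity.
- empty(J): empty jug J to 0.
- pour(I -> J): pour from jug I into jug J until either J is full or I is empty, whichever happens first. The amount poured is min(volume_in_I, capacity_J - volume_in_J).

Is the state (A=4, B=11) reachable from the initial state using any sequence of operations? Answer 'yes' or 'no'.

Answer: yes

Derivation:
BFS from (A=3, B=5):
  1. empty(B) -> (A=3 B=0)
  2. pour(A -> B) -> (A=0 B=3)
  3. fill(A) -> (A=6 B=3)
  4. pour(A -> B) -> (A=0 B=9)
  5. fill(A) -> (A=6 B=9)
  6. pour(A -> B) -> (A=4 B=11)
Target reached → yes.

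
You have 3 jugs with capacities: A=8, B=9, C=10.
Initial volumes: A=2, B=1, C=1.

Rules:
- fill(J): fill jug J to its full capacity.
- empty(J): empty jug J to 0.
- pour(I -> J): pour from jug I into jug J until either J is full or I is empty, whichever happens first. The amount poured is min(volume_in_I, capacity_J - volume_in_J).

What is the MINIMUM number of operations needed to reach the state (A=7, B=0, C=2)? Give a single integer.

Answer: 6

Derivation:
BFS from (A=2, B=1, C=1). One shortest path:
  1. fill(A) -> (A=8 B=1 C=1)
  2. pour(A -> C) -> (A=0 B=1 C=9)
  3. fill(A) -> (A=8 B=1 C=9)
  4. pour(A -> C) -> (A=7 B=1 C=10)
  5. pour(C -> B) -> (A=7 B=9 C=2)
  6. empty(B) -> (A=7 B=0 C=2)
Reached target in 6 moves.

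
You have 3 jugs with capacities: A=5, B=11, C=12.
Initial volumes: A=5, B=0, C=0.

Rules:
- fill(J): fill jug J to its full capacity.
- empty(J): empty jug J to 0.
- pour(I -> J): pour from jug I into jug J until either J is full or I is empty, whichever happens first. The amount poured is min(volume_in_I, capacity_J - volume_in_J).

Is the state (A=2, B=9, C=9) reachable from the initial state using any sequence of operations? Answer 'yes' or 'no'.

Answer: no

Derivation:
BFS explored all 496 reachable states.
Reachable set includes: (0,0,0), (0,0,1), (0,0,2), (0,0,3), (0,0,4), (0,0,5), (0,0,6), (0,0,7), (0,0,8), (0,0,9), (0,0,10), (0,0,11) ...
Target (A=2, B=9, C=9) not in reachable set → no.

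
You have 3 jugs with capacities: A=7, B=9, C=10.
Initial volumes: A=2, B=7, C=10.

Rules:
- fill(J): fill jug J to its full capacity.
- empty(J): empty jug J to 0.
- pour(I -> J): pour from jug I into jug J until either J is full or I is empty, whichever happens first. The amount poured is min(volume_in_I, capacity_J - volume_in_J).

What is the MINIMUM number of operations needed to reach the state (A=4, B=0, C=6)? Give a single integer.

BFS from (A=2, B=7, C=10). One shortest path:
  1. empty(B) -> (A=2 B=0 C=10)
  2. pour(C -> A) -> (A=7 B=0 C=5)
  3. pour(C -> B) -> (A=7 B=5 C=0)
  4. pour(A -> C) -> (A=0 B=5 C=7)
  5. fill(A) -> (A=7 B=5 C=7)
  6. pour(A -> C) -> (A=4 B=5 C=10)
  7. pour(C -> B) -> (A=4 B=9 C=6)
  8. empty(B) -> (A=4 B=0 C=6)
Reached target in 8 moves.

Answer: 8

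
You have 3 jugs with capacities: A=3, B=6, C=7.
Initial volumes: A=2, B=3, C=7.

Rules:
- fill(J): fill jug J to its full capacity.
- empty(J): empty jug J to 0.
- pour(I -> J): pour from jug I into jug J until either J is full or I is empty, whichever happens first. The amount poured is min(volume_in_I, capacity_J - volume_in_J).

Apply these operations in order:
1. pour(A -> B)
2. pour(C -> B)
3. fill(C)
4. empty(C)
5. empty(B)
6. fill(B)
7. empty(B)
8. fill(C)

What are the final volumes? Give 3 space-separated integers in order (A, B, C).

Answer: 0 0 7

Derivation:
Step 1: pour(A -> B) -> (A=0 B=5 C=7)
Step 2: pour(C -> B) -> (A=0 B=6 C=6)
Step 3: fill(C) -> (A=0 B=6 C=7)
Step 4: empty(C) -> (A=0 B=6 C=0)
Step 5: empty(B) -> (A=0 B=0 C=0)
Step 6: fill(B) -> (A=0 B=6 C=0)
Step 7: empty(B) -> (A=0 B=0 C=0)
Step 8: fill(C) -> (A=0 B=0 C=7)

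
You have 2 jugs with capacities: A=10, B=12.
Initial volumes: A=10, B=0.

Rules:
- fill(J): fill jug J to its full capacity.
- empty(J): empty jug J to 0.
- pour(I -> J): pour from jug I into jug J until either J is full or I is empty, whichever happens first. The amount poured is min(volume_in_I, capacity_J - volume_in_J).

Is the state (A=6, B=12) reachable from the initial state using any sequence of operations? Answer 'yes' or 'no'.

Answer: yes

Derivation:
BFS from (A=10, B=0):
  1. pour(A -> B) -> (A=0 B=10)
  2. fill(A) -> (A=10 B=10)
  3. pour(A -> B) -> (A=8 B=12)
  4. empty(B) -> (A=8 B=0)
  5. pour(A -> B) -> (A=0 B=8)
  6. fill(A) -> (A=10 B=8)
  7. pour(A -> B) -> (A=6 B=12)
Target reached → yes.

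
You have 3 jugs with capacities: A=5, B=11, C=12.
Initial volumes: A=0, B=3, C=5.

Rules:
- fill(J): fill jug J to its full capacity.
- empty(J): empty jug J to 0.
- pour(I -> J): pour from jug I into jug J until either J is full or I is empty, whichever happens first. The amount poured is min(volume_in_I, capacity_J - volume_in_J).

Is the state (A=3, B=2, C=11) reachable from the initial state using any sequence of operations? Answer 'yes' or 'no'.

BFS explored all 496 reachable states.
Reachable set includes: (0,0,0), (0,0,1), (0,0,2), (0,0,3), (0,0,4), (0,0,5), (0,0,6), (0,0,7), (0,0,8), (0,0,9), (0,0,10), (0,0,11) ...
Target (A=3, B=2, C=11) not in reachable set → no.

Answer: no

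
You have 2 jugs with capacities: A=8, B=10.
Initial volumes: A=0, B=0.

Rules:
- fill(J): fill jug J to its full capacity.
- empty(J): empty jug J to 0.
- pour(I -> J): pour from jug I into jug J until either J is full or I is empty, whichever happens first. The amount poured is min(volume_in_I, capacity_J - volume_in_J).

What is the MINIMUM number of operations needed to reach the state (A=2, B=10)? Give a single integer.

Answer: 5

Derivation:
BFS from (A=0, B=0). One shortest path:
  1. fill(B) -> (A=0 B=10)
  2. pour(B -> A) -> (A=8 B=2)
  3. empty(A) -> (A=0 B=2)
  4. pour(B -> A) -> (A=2 B=0)
  5. fill(B) -> (A=2 B=10)
Reached target in 5 moves.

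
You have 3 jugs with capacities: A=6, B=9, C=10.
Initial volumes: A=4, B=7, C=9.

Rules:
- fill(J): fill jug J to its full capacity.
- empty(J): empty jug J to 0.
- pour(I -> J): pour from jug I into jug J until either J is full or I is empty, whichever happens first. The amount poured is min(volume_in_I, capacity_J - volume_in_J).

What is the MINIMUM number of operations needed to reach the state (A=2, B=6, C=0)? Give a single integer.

BFS from (A=4, B=7, C=9). One shortest path:
  1. pour(B -> C) -> (A=4 B=6 C=10)
  2. pour(C -> A) -> (A=6 B=6 C=8)
  3. empty(A) -> (A=0 B=6 C=8)
  4. pour(C -> A) -> (A=6 B=6 C=2)
  5. empty(A) -> (A=0 B=6 C=2)
  6. pour(C -> A) -> (A=2 B=6 C=0)
Reached target in 6 moves.

Answer: 6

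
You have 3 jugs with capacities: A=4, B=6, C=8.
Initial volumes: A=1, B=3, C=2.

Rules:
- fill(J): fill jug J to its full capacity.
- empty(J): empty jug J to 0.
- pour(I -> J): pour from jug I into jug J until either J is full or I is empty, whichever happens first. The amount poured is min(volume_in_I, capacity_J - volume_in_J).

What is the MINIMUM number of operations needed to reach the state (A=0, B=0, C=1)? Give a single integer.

BFS from (A=1, B=3, C=2). One shortest path:
  1. empty(B) -> (A=1 B=0 C=2)
  2. empty(C) -> (A=1 B=0 C=0)
  3. pour(A -> C) -> (A=0 B=0 C=1)
Reached target in 3 moves.

Answer: 3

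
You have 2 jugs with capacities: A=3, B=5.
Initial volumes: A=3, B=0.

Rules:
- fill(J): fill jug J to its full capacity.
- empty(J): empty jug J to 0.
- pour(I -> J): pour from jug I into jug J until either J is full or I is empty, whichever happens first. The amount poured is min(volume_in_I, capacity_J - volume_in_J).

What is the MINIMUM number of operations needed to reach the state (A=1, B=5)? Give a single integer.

BFS from (A=3, B=0). One shortest path:
  1. pour(A -> B) -> (A=0 B=3)
  2. fill(A) -> (A=3 B=3)
  3. pour(A -> B) -> (A=1 B=5)
Reached target in 3 moves.

Answer: 3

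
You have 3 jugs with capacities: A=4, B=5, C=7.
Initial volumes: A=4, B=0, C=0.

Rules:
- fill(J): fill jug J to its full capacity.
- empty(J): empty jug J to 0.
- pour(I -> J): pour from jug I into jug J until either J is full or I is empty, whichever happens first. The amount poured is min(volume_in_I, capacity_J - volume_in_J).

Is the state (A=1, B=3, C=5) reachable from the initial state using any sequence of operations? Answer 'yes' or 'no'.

BFS explored all 168 reachable states.
Reachable set includes: (0,0,0), (0,0,1), (0,0,2), (0,0,3), (0,0,4), (0,0,5), (0,0,6), (0,0,7), (0,1,0), (0,1,1), (0,1,2), (0,1,3) ...
Target (A=1, B=3, C=5) not in reachable set → no.

Answer: no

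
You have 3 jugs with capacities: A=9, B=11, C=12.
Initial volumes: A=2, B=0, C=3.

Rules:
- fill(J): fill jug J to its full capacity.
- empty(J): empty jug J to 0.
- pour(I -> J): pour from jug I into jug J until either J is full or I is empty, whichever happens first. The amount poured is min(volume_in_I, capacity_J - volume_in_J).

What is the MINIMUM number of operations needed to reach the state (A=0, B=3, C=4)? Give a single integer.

BFS from (A=2, B=0, C=3). One shortest path:
  1. fill(B) -> (A=2 B=11 C=3)
  2. pour(B -> A) -> (A=9 B=4 C=3)
  3. empty(A) -> (A=0 B=4 C=3)
  4. pour(B -> A) -> (A=4 B=0 C=3)
  5. pour(C -> B) -> (A=4 B=3 C=0)
  6. pour(A -> C) -> (A=0 B=3 C=4)
Reached target in 6 moves.

Answer: 6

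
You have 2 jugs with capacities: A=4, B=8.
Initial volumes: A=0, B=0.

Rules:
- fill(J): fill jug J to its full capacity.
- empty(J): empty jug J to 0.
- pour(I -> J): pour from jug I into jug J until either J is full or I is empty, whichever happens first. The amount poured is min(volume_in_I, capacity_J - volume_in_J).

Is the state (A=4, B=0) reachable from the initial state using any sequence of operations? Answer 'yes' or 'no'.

Answer: yes

Derivation:
BFS from (A=0, B=0):
  1. fill(A) -> (A=4 B=0)
Target reached → yes.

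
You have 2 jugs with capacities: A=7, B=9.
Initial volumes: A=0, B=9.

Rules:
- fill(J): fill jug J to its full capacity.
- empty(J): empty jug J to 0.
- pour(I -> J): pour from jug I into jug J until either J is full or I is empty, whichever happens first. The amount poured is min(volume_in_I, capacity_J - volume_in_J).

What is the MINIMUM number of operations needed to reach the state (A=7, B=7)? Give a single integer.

BFS from (A=0, B=9). One shortest path:
  1. fill(A) -> (A=7 B=9)
  2. empty(B) -> (A=7 B=0)
  3. pour(A -> B) -> (A=0 B=7)
  4. fill(A) -> (A=7 B=7)
Reached target in 4 moves.

Answer: 4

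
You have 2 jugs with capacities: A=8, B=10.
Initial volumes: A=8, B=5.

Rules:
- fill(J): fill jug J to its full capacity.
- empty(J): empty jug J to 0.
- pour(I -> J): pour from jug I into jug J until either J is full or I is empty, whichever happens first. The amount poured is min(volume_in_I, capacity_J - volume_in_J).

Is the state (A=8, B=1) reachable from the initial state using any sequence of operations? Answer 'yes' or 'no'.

Answer: yes

Derivation:
BFS from (A=8, B=5):
  1. pour(A -> B) -> (A=3 B=10)
  2. empty(B) -> (A=3 B=0)
  3. pour(A -> B) -> (A=0 B=3)
  4. fill(A) -> (A=8 B=3)
  5. pour(A -> B) -> (A=1 B=10)
  6. empty(B) -> (A=1 B=0)
  7. pour(A -> B) -> (A=0 B=1)
  8. fill(A) -> (A=8 B=1)
Target reached → yes.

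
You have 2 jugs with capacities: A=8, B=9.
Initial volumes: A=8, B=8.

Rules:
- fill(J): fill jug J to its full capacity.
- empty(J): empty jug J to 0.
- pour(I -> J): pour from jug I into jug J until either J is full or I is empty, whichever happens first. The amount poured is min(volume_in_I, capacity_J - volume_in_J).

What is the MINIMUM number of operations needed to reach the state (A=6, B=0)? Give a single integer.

Answer: 6

Derivation:
BFS from (A=8, B=8). One shortest path:
  1. pour(A -> B) -> (A=7 B=9)
  2. empty(B) -> (A=7 B=0)
  3. pour(A -> B) -> (A=0 B=7)
  4. fill(A) -> (A=8 B=7)
  5. pour(A -> B) -> (A=6 B=9)
  6. empty(B) -> (A=6 B=0)
Reached target in 6 moves.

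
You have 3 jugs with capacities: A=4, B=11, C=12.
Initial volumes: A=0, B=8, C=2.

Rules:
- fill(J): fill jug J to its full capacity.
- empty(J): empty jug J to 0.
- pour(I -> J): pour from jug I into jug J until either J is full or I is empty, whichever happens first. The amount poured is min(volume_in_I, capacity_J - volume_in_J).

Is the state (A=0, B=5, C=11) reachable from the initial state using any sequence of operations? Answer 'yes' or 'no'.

BFS from (A=0, B=8, C=2):
  1. fill(A) -> (A=4 B=8 C=2)
  2. empty(C) -> (A=4 B=8 C=0)
  3. pour(A -> B) -> (A=1 B=11 C=0)
  4. pour(B -> C) -> (A=1 B=0 C=11)
  5. pour(A -> B) -> (A=0 B=1 C=11)
  6. fill(A) -> (A=4 B=1 C=11)
  7. pour(A -> B) -> (A=0 B=5 C=11)
Target reached → yes.

Answer: yes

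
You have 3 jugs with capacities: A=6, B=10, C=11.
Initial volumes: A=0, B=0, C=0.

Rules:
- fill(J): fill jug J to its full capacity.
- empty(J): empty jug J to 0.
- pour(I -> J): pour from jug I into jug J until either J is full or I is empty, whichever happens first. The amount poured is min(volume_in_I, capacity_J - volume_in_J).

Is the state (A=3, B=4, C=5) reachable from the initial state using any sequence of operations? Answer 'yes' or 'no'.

Answer: no

Derivation:
BFS explored all 474 reachable states.
Reachable set includes: (0,0,0), (0,0,1), (0,0,2), (0,0,3), (0,0,4), (0,0,5), (0,0,6), (0,0,7), (0,0,8), (0,0,9), (0,0,10), (0,0,11) ...
Target (A=3, B=4, C=5) not in reachable set → no.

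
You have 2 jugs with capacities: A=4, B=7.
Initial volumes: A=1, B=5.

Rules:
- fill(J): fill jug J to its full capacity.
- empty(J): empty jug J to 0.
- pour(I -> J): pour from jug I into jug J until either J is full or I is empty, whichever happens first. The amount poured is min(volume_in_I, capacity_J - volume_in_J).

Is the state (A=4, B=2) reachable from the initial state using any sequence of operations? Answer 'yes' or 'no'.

BFS from (A=1, B=5):
  1. pour(B -> A) -> (A=4 B=2)
Target reached → yes.

Answer: yes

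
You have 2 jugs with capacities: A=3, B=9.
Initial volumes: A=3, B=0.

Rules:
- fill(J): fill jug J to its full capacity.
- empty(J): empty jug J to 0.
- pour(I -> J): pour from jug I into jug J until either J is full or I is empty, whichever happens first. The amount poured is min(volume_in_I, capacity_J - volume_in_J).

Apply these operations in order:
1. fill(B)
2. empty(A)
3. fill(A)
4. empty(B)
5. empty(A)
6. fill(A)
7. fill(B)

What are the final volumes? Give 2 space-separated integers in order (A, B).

Step 1: fill(B) -> (A=3 B=9)
Step 2: empty(A) -> (A=0 B=9)
Step 3: fill(A) -> (A=3 B=9)
Step 4: empty(B) -> (A=3 B=0)
Step 5: empty(A) -> (A=0 B=0)
Step 6: fill(A) -> (A=3 B=0)
Step 7: fill(B) -> (A=3 B=9)

Answer: 3 9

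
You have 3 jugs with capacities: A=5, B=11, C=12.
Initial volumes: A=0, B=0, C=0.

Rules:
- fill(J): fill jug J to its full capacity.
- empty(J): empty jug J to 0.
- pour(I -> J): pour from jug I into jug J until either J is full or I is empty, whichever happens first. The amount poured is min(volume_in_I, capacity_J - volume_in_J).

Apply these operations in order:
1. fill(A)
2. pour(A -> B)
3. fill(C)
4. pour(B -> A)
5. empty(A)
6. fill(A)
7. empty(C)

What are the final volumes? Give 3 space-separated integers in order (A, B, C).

Answer: 5 0 0

Derivation:
Step 1: fill(A) -> (A=5 B=0 C=0)
Step 2: pour(A -> B) -> (A=0 B=5 C=0)
Step 3: fill(C) -> (A=0 B=5 C=12)
Step 4: pour(B -> A) -> (A=5 B=0 C=12)
Step 5: empty(A) -> (A=0 B=0 C=12)
Step 6: fill(A) -> (A=5 B=0 C=12)
Step 7: empty(C) -> (A=5 B=0 C=0)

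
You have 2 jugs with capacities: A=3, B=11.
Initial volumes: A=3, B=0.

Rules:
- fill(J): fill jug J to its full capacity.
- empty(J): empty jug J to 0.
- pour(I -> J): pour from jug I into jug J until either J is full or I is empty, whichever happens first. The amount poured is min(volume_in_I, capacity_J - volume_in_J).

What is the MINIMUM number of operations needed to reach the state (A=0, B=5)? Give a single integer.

Answer: 6

Derivation:
BFS from (A=3, B=0). One shortest path:
  1. empty(A) -> (A=0 B=0)
  2. fill(B) -> (A=0 B=11)
  3. pour(B -> A) -> (A=3 B=8)
  4. empty(A) -> (A=0 B=8)
  5. pour(B -> A) -> (A=3 B=5)
  6. empty(A) -> (A=0 B=5)
Reached target in 6 moves.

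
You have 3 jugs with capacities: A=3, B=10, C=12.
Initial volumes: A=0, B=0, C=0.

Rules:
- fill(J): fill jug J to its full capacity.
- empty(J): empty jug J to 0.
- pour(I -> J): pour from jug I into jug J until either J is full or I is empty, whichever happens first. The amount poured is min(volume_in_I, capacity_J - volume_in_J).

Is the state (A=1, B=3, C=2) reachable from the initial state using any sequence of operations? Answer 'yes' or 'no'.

BFS explored all 374 reachable states.
Reachable set includes: (0,0,0), (0,0,1), (0,0,2), (0,0,3), (0,0,4), (0,0,5), (0,0,6), (0,0,7), (0,0,8), (0,0,9), (0,0,10), (0,0,11) ...
Target (A=1, B=3, C=2) not in reachable set → no.

Answer: no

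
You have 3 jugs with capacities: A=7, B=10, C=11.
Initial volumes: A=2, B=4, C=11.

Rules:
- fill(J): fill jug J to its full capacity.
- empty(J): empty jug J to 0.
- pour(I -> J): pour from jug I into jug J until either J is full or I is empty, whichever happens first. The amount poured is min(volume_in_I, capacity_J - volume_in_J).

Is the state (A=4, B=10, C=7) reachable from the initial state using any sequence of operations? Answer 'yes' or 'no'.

Answer: yes

Derivation:
BFS from (A=2, B=4, C=11):
  1. fill(A) -> (A=7 B=4 C=11)
  2. empty(C) -> (A=7 B=4 C=0)
  3. pour(A -> C) -> (A=0 B=4 C=7)
  4. pour(B -> A) -> (A=4 B=0 C=7)
  5. fill(B) -> (A=4 B=10 C=7)
Target reached → yes.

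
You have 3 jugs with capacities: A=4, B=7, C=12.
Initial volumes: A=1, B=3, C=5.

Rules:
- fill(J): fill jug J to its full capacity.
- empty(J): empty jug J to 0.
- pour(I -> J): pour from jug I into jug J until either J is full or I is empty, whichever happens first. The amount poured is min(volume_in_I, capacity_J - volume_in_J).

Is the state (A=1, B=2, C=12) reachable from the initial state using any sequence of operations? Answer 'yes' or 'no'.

Answer: yes

Derivation:
BFS from (A=1, B=3, C=5):
  1. fill(B) -> (A=1 B=7 C=5)
  2. empty(C) -> (A=1 B=7 C=0)
  3. pour(B -> C) -> (A=1 B=0 C=7)
  4. fill(B) -> (A=1 B=7 C=7)
  5. pour(B -> C) -> (A=1 B=2 C=12)
Target reached → yes.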